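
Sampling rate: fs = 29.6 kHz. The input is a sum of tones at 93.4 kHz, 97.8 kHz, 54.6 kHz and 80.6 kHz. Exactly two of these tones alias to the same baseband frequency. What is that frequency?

fs/2 = 14.8 kHz.
93.4 kHz mod fs = 4.6 kHz.
4.6 kHz ≤ fs/2 = 14.8 kHz, appears at 4.6 kHz.
97.8 kHz mod fs = 9 kHz.
9 kHz ≤ fs/2 = 14.8 kHz, appears at 9 kHz.
54.6 kHz mod fs = 25 kHz.
25 kHz > fs/2 = 14.8 kHz, folds to fs − 25 kHz = 4.6 kHz.
80.6 kHz mod fs = 21.4 kHz.
21.4 kHz > fs/2 = 14.8 kHz, folds to fs − 21.4 kHz = 8.2 kHz.
54.6 kHz and 93.4 kHz both map to 4.6 kHz.

4.6 kHz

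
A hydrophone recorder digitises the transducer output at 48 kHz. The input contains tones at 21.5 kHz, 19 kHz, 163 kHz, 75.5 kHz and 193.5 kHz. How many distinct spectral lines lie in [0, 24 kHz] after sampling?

4

fs/2 = 24 kHz.
21.5 kHz ≤ fs/2 = 24 kHz, passes unchanged.
19 kHz ≤ fs/2 = 24 kHz, passes unchanged.
163 kHz mod fs = 19 kHz.
19 kHz ≤ fs/2 = 24 kHz, appears at 19 kHz.
75.5 kHz mod fs = 27.5 kHz.
27.5 kHz > fs/2 = 24 kHz, folds to fs − 27.5 kHz = 20.5 kHz.
193.5 kHz mod fs = 1.5 kHz.
1.5 kHz ≤ fs/2 = 24 kHz, appears at 1.5 kHz.
Distinct values: {1.5 kHz, 19 kHz, 20.5 kHz, 21.5 kHz} → 4.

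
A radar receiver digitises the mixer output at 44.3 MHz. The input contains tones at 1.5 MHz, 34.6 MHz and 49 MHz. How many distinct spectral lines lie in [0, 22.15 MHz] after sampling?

3

fs/2 = 22.15 MHz.
1.5 MHz ≤ fs/2 = 22.15 MHz, passes unchanged.
34.6 MHz > fs/2 = 22.15 MHz, folds to fs − 34.6 MHz = 9.7 MHz.
49 MHz mod fs = 4.7 MHz.
4.7 MHz ≤ fs/2 = 22.15 MHz, appears at 4.7 MHz.
Distinct values: {1.5 MHz, 4.7 MHz, 9.7 MHz} → 3.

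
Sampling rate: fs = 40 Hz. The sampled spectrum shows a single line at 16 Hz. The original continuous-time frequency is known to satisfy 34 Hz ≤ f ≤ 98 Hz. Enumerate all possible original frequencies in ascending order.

Frequencies that alias to 16 Hz are k·fs ± 16 Hz for integer k ≥ 0.
k=0: 16 Hz.
k=1: 24 Hz, 56 Hz.
k=2: 64 Hz, 96 Hz.
k=3: 104 Hz, 136 Hz.
Within [34 Hz, 98 Hz]: 56 Hz, 64 Hz, 96 Hz.

56 Hz, 64 Hz, 96 Hz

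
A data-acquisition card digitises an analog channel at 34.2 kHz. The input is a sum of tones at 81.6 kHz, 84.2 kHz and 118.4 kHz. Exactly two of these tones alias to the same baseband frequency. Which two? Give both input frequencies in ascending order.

84.2 kHz, 118.4 kHz

fs/2 = 17.1 kHz.
81.6 kHz mod fs = 13.2 kHz.
13.2 kHz ≤ fs/2 = 17.1 kHz, appears at 13.2 kHz.
84.2 kHz mod fs = 15.8 kHz.
15.8 kHz ≤ fs/2 = 17.1 kHz, appears at 15.8 kHz.
118.4 kHz mod fs = 15.8 kHz.
15.8 kHz ≤ fs/2 = 17.1 kHz, appears at 15.8 kHz.
84.2 kHz and 118.4 kHz both map to 15.8 kHz.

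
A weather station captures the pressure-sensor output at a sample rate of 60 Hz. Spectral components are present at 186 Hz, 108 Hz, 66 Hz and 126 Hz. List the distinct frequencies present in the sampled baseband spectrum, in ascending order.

fs/2 = 30 Hz.
186 Hz mod fs = 6 Hz.
6 Hz ≤ fs/2 = 30 Hz, appears at 6 Hz.
108 Hz mod fs = 48 Hz.
48 Hz > fs/2 = 30 Hz, folds to fs − 48 Hz = 12 Hz.
66 Hz mod fs = 6 Hz.
6 Hz ≤ fs/2 = 30 Hz, appears at 6 Hz.
126 Hz mod fs = 6 Hz.
6 Hz ≤ fs/2 = 30 Hz, appears at 6 Hz.
Distinct values: {6 Hz, 12 Hz}.

6 Hz, 12 Hz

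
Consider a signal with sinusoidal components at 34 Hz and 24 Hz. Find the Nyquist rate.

68 Hz

Highest-frequency component: 34 Hz.
Nyquist rate = 2 × 34 Hz = 68 Hz.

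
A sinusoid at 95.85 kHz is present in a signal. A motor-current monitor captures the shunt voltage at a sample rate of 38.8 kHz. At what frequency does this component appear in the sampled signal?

18.25 kHz

95.85 kHz mod fs = 18.25 kHz.
18.25 kHz ≤ fs/2 = 19.4 kHz, appears at 18.25 kHz.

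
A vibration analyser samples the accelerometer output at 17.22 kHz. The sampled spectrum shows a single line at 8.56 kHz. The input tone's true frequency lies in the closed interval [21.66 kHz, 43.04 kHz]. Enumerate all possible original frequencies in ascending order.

25.78 kHz, 25.88 kHz, 43 kHz

Frequencies that alias to 8.56 kHz are k·fs ± 8.56 kHz for integer k ≥ 0.
k=0: 8.56 kHz.
k=1: 8.66 kHz, 25.78 kHz.
k=2: 25.88 kHz, 43 kHz.
k=3: 43.1 kHz, 60.22 kHz.
Within [21.66 kHz, 43.04 kHz]: 25.78 kHz, 25.88 kHz, 43 kHz.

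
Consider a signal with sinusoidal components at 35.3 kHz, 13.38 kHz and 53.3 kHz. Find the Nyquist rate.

Highest-frequency component: 53.3 kHz.
Nyquist rate = 2 × 53.3 kHz = 106.6 kHz.

106.6 kHz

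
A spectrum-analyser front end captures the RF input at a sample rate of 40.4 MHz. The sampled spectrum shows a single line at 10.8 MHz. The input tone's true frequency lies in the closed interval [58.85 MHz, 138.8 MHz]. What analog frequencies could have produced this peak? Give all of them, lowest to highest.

Frequencies that alias to 10.8 MHz are k·fs ± 10.8 MHz for integer k ≥ 0.
k=0: 10.8 MHz.
k=1: 29.6 MHz, 51.2 MHz.
k=2: 70 MHz, 91.6 MHz.
k=3: 110.4 MHz, 132 MHz.
k=4: 150.8 MHz, 172.4 MHz.
Within [58.85 MHz, 138.8 MHz]: 70 MHz, 91.6 MHz, 110.4 MHz, 132 MHz.

70 MHz, 91.6 MHz, 110.4 MHz, 132 MHz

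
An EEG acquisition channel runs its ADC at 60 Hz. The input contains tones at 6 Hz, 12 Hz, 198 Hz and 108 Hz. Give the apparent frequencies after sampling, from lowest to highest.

6 Hz, 12 Hz, 18 Hz

fs/2 = 30 Hz.
6 Hz ≤ fs/2 = 30 Hz, passes unchanged.
12 Hz ≤ fs/2 = 30 Hz, passes unchanged.
198 Hz mod fs = 18 Hz.
18 Hz ≤ fs/2 = 30 Hz, appears at 18 Hz.
108 Hz mod fs = 48 Hz.
48 Hz > fs/2 = 30 Hz, folds to fs − 48 Hz = 12 Hz.
Distinct values: {6 Hz, 12 Hz, 18 Hz}.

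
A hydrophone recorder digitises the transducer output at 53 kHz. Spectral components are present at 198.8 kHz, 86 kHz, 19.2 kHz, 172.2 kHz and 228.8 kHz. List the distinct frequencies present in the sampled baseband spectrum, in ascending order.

fs/2 = 26.5 kHz.
198.8 kHz mod fs = 39.8 kHz.
39.8 kHz > fs/2 = 26.5 kHz, folds to fs − 39.8 kHz = 13.2 kHz.
86 kHz mod fs = 33 kHz.
33 kHz > fs/2 = 26.5 kHz, folds to fs − 33 kHz = 20 kHz.
19.2 kHz ≤ fs/2 = 26.5 kHz, passes unchanged.
172.2 kHz mod fs = 13.2 kHz.
13.2 kHz ≤ fs/2 = 26.5 kHz, appears at 13.2 kHz.
228.8 kHz mod fs = 16.8 kHz.
16.8 kHz ≤ fs/2 = 26.5 kHz, appears at 16.8 kHz.
Distinct values: {13.2 kHz, 16.8 kHz, 19.2 kHz, 20 kHz}.

13.2 kHz, 16.8 kHz, 19.2 kHz, 20 kHz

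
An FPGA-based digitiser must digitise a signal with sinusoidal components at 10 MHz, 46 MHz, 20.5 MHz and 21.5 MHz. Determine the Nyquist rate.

92 MHz

Highest-frequency component: 46 MHz.
Nyquist rate = 2 × 46 MHz = 92 MHz.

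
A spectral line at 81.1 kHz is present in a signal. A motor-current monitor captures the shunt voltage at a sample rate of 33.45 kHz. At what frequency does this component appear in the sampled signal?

14.2 kHz

81.1 kHz mod fs = 14.2 kHz.
14.2 kHz ≤ fs/2 = 16.725 kHz, appears at 14.2 kHz.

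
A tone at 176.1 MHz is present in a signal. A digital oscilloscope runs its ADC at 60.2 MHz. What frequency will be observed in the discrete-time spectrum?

176.1 MHz mod fs = 55.7 MHz.
55.7 MHz > fs/2 = 30.1 MHz, folds to fs − 55.7 MHz = 4.5 MHz.

4.5 MHz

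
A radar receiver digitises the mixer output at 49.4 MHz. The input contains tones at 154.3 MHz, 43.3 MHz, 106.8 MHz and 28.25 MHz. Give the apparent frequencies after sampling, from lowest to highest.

fs/2 = 24.7 MHz.
154.3 MHz mod fs = 6.1 MHz.
6.1 MHz ≤ fs/2 = 24.7 MHz, appears at 6.1 MHz.
43.3 MHz > fs/2 = 24.7 MHz, folds to fs − 43.3 MHz = 6.1 MHz.
106.8 MHz mod fs = 8 MHz.
8 MHz ≤ fs/2 = 24.7 MHz, appears at 8 MHz.
28.25 MHz > fs/2 = 24.7 MHz, folds to fs − 28.25 MHz = 21.15 MHz.
Distinct values: {6.1 MHz, 8 MHz, 21.15 MHz}.

6.1 MHz, 8 MHz, 21.15 MHz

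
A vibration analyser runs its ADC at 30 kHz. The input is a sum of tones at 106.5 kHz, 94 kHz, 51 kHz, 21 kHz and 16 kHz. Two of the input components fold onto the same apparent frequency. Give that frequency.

fs/2 = 15 kHz.
106.5 kHz mod fs = 16.5 kHz.
16.5 kHz > fs/2 = 15 kHz, folds to fs − 16.5 kHz = 13.5 kHz.
94 kHz mod fs = 4 kHz.
4 kHz ≤ fs/2 = 15 kHz, appears at 4 kHz.
51 kHz mod fs = 21 kHz.
21 kHz > fs/2 = 15 kHz, folds to fs − 21 kHz = 9 kHz.
21 kHz > fs/2 = 15 kHz, folds to fs − 21 kHz = 9 kHz.
16 kHz > fs/2 = 15 kHz, folds to fs − 16 kHz = 14 kHz.
21 kHz and 51 kHz both map to 9 kHz.

9 kHz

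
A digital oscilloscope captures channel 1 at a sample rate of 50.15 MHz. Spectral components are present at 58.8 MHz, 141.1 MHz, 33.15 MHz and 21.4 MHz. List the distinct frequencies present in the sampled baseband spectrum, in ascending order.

8.65 MHz, 9.35 MHz, 17 MHz, 21.4 MHz

fs/2 = 25.075 MHz.
58.8 MHz mod fs = 8.65 MHz.
8.65 MHz ≤ fs/2 = 25.075 MHz, appears at 8.65 MHz.
141.1 MHz mod fs = 40.8 MHz.
40.8 MHz > fs/2 = 25.075 MHz, folds to fs − 40.8 MHz = 9.35 MHz.
33.15 MHz > fs/2 = 25.075 MHz, folds to fs − 33.15 MHz = 17 MHz.
21.4 MHz ≤ fs/2 = 25.075 MHz, passes unchanged.
Distinct values: {8.65 MHz, 9.35 MHz, 17 MHz, 21.4 MHz}.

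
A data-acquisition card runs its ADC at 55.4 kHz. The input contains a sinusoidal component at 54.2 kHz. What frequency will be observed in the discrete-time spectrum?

1.2 kHz

54.2 kHz > fs/2 = 27.7 kHz, folds to fs − 54.2 kHz = 1.2 kHz.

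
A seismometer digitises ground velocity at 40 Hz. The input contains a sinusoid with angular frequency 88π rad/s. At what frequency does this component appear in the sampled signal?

4 Hz

ω = 88π rad/s → f = ω/(2π) = 44 Hz.
44 Hz mod fs = 4 Hz.
4 Hz ≤ fs/2 = 20 Hz, appears at 4 Hz.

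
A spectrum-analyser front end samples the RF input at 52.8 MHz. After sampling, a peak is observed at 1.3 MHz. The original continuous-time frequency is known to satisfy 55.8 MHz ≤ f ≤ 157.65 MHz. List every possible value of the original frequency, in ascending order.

Frequencies that alias to 1.3 MHz are k·fs ± 1.3 MHz for integer k ≥ 0.
k=0: 1.3 MHz.
k=1: 51.5 MHz, 54.1 MHz.
k=2: 104.3 MHz, 106.9 MHz.
k=3: 157.1 MHz, 159.7 MHz.
k=4: 209.9 MHz, 212.5 MHz.
Within [55.8 MHz, 157.65 MHz]: 104.3 MHz, 106.9 MHz, 157.1 MHz.

104.3 MHz, 106.9 MHz, 157.1 MHz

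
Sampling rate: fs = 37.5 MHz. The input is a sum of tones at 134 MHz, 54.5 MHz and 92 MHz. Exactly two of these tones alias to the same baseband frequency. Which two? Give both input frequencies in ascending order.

fs/2 = 18.75 MHz.
134 MHz mod fs = 21.5 MHz.
21.5 MHz > fs/2 = 18.75 MHz, folds to fs − 21.5 MHz = 16 MHz.
54.5 MHz mod fs = 17 MHz.
17 MHz ≤ fs/2 = 18.75 MHz, appears at 17 MHz.
92 MHz mod fs = 17 MHz.
17 MHz ≤ fs/2 = 18.75 MHz, appears at 17 MHz.
54.5 MHz and 92 MHz both map to 17 MHz.

54.5 MHz, 92 MHz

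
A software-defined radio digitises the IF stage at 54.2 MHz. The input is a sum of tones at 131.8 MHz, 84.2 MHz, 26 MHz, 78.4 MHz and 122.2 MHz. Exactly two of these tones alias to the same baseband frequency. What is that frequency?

fs/2 = 27.1 MHz.
131.8 MHz mod fs = 23.4 MHz.
23.4 MHz ≤ fs/2 = 27.1 MHz, appears at 23.4 MHz.
84.2 MHz mod fs = 30 MHz.
30 MHz > fs/2 = 27.1 MHz, folds to fs − 30 MHz = 24.2 MHz.
26 MHz ≤ fs/2 = 27.1 MHz, passes unchanged.
78.4 MHz mod fs = 24.2 MHz.
24.2 MHz ≤ fs/2 = 27.1 MHz, appears at 24.2 MHz.
122.2 MHz mod fs = 13.8 MHz.
13.8 MHz ≤ fs/2 = 27.1 MHz, appears at 13.8 MHz.
78.4 MHz and 84.2 MHz both map to 24.2 MHz.

24.2 MHz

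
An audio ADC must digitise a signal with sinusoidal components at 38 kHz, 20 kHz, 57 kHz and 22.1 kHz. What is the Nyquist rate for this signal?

Highest-frequency component: 57 kHz.
Nyquist rate = 2 × 57 kHz = 114 kHz.

114 kHz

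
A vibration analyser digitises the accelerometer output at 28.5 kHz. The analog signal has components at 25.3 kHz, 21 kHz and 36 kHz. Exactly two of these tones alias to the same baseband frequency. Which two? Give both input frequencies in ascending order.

21 kHz, 36 kHz

fs/2 = 14.25 kHz.
25.3 kHz > fs/2 = 14.25 kHz, folds to fs − 25.3 kHz = 3.2 kHz.
21 kHz > fs/2 = 14.25 kHz, folds to fs − 21 kHz = 7.5 kHz.
36 kHz mod fs = 7.5 kHz.
7.5 kHz ≤ fs/2 = 14.25 kHz, appears at 7.5 kHz.
21 kHz and 36 kHz both map to 7.5 kHz.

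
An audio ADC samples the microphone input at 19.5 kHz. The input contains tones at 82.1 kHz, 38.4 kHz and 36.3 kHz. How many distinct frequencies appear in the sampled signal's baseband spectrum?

3

fs/2 = 9.75 kHz.
82.1 kHz mod fs = 4.1 kHz.
4.1 kHz ≤ fs/2 = 9.75 kHz, appears at 4.1 kHz.
38.4 kHz mod fs = 18.9 kHz.
18.9 kHz > fs/2 = 9.75 kHz, folds to fs − 18.9 kHz = 0.6 kHz.
36.3 kHz mod fs = 16.8 kHz.
16.8 kHz > fs/2 = 9.75 kHz, folds to fs − 16.8 kHz = 2.7 kHz.
Distinct values: {0.6 kHz, 2.7 kHz, 4.1 kHz} → 3.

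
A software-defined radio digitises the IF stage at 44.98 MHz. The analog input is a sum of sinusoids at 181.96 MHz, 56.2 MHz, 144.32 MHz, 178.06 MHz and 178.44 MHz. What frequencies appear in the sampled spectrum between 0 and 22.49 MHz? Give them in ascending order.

fs/2 = 22.49 MHz.
181.96 MHz mod fs = 2.04 MHz.
2.04 MHz ≤ fs/2 = 22.49 MHz, appears at 2.04 MHz.
56.2 MHz mod fs = 11.22 MHz.
11.22 MHz ≤ fs/2 = 22.49 MHz, appears at 11.22 MHz.
144.32 MHz mod fs = 9.38 MHz.
9.38 MHz ≤ fs/2 = 22.49 MHz, appears at 9.38 MHz.
178.06 MHz mod fs = 43.12 MHz.
43.12 MHz > fs/2 = 22.49 MHz, folds to fs − 43.12 MHz = 1.86 MHz.
178.44 MHz mod fs = 43.5 MHz.
43.5 MHz > fs/2 = 22.49 MHz, folds to fs − 43.5 MHz = 1.48 MHz.
Distinct values: {1.48 MHz, 1.86 MHz, 2.04 MHz, 9.38 MHz, 11.22 MHz}.

1.48 MHz, 1.86 MHz, 2.04 MHz, 9.38 MHz, 11.22 MHz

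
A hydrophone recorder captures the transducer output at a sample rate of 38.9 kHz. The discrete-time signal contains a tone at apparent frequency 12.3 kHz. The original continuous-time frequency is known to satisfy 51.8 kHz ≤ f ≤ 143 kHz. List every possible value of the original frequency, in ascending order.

65.5 kHz, 90.1 kHz, 104.4 kHz, 129 kHz

Frequencies that alias to 12.3 kHz are k·fs ± 12.3 kHz for integer k ≥ 0.
k=0: 12.3 kHz.
k=1: 26.6 kHz, 51.2 kHz.
k=2: 65.5 kHz, 90.1 kHz.
k=3: 104.4 kHz, 129 kHz.
k=4: 143.3 kHz, 167.9 kHz.
Within [51.8 kHz, 143 kHz]: 65.5 kHz, 90.1 kHz, 104.4 kHz, 129 kHz.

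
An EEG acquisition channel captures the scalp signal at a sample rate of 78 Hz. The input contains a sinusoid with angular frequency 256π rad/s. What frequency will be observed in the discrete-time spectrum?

ω = 256π rad/s → f = ω/(2π) = 128 Hz.
128 Hz mod fs = 50 Hz.
50 Hz > fs/2 = 39 Hz, folds to fs − 50 Hz = 28 Hz.

28 Hz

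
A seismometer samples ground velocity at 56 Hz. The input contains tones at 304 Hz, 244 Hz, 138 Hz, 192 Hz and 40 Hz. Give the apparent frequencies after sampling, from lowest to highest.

16 Hz, 20 Hz, 24 Hz, 26 Hz

fs/2 = 28 Hz.
304 Hz mod fs = 24 Hz.
24 Hz ≤ fs/2 = 28 Hz, appears at 24 Hz.
244 Hz mod fs = 20 Hz.
20 Hz ≤ fs/2 = 28 Hz, appears at 20 Hz.
138 Hz mod fs = 26 Hz.
26 Hz ≤ fs/2 = 28 Hz, appears at 26 Hz.
192 Hz mod fs = 24 Hz.
24 Hz ≤ fs/2 = 28 Hz, appears at 24 Hz.
40 Hz > fs/2 = 28 Hz, folds to fs − 40 Hz = 16 Hz.
Distinct values: {16 Hz, 20 Hz, 24 Hz, 26 Hz}.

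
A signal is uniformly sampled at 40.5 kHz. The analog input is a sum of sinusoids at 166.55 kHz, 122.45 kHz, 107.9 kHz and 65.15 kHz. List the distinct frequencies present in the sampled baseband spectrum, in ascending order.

0.95 kHz, 4.55 kHz, 13.6 kHz, 15.85 kHz

fs/2 = 20.25 kHz.
166.55 kHz mod fs = 4.55 kHz.
4.55 kHz ≤ fs/2 = 20.25 kHz, appears at 4.55 kHz.
122.45 kHz mod fs = 0.95 kHz.
0.95 kHz ≤ fs/2 = 20.25 kHz, appears at 0.95 kHz.
107.9 kHz mod fs = 26.9 kHz.
26.9 kHz > fs/2 = 20.25 kHz, folds to fs − 26.9 kHz = 13.6 kHz.
65.15 kHz mod fs = 24.65 kHz.
24.65 kHz > fs/2 = 20.25 kHz, folds to fs − 24.65 kHz = 15.85 kHz.
Distinct values: {0.95 kHz, 4.55 kHz, 13.6 kHz, 15.85 kHz}.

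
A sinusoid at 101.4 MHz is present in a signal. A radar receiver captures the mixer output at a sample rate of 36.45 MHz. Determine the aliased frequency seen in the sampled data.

101.4 MHz mod fs = 28.5 MHz.
28.5 MHz > fs/2 = 18.225 MHz, folds to fs − 28.5 MHz = 7.95 MHz.

7.95 MHz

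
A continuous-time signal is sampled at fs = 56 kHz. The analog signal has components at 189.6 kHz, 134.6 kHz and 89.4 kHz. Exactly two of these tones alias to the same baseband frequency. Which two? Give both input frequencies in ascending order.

fs/2 = 28 kHz.
189.6 kHz mod fs = 21.6 kHz.
21.6 kHz ≤ fs/2 = 28 kHz, appears at 21.6 kHz.
134.6 kHz mod fs = 22.6 kHz.
22.6 kHz ≤ fs/2 = 28 kHz, appears at 22.6 kHz.
89.4 kHz mod fs = 33.4 kHz.
33.4 kHz > fs/2 = 28 kHz, folds to fs − 33.4 kHz = 22.6 kHz.
89.4 kHz and 134.6 kHz both map to 22.6 kHz.

89.4 kHz, 134.6 kHz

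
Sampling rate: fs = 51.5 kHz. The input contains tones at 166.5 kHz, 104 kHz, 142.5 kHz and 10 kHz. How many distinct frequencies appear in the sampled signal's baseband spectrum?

fs/2 = 25.75 kHz.
166.5 kHz mod fs = 12 kHz.
12 kHz ≤ fs/2 = 25.75 kHz, appears at 12 kHz.
104 kHz mod fs = 1 kHz.
1 kHz ≤ fs/2 = 25.75 kHz, appears at 1 kHz.
142.5 kHz mod fs = 39.5 kHz.
39.5 kHz > fs/2 = 25.75 kHz, folds to fs − 39.5 kHz = 12 kHz.
10 kHz ≤ fs/2 = 25.75 kHz, passes unchanged.
Distinct values: {1 kHz, 10 kHz, 12 kHz} → 3.

3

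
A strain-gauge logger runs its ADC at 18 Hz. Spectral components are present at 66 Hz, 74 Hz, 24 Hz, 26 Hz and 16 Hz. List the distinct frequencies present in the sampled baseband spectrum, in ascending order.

2 Hz, 6 Hz, 8 Hz

fs/2 = 9 Hz.
66 Hz mod fs = 12 Hz.
12 Hz > fs/2 = 9 Hz, folds to fs − 12 Hz = 6 Hz.
74 Hz mod fs = 2 Hz.
2 Hz ≤ fs/2 = 9 Hz, appears at 2 Hz.
24 Hz mod fs = 6 Hz.
6 Hz ≤ fs/2 = 9 Hz, appears at 6 Hz.
26 Hz mod fs = 8 Hz.
8 Hz ≤ fs/2 = 9 Hz, appears at 8 Hz.
16 Hz > fs/2 = 9 Hz, folds to fs − 16 Hz = 2 Hz.
Distinct values: {2 Hz, 6 Hz, 8 Hz}.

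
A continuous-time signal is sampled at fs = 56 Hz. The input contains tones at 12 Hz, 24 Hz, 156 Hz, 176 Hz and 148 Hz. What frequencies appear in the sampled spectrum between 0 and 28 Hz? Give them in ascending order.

fs/2 = 28 Hz.
12 Hz ≤ fs/2 = 28 Hz, passes unchanged.
24 Hz ≤ fs/2 = 28 Hz, passes unchanged.
156 Hz mod fs = 44 Hz.
44 Hz > fs/2 = 28 Hz, folds to fs − 44 Hz = 12 Hz.
176 Hz mod fs = 8 Hz.
8 Hz ≤ fs/2 = 28 Hz, appears at 8 Hz.
148 Hz mod fs = 36 Hz.
36 Hz > fs/2 = 28 Hz, folds to fs − 36 Hz = 20 Hz.
Distinct values: {8 Hz, 12 Hz, 20 Hz, 24 Hz}.

8 Hz, 12 Hz, 20 Hz, 24 Hz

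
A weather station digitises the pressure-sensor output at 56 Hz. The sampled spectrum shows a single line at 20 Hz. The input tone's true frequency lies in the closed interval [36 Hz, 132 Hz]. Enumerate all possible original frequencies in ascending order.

36 Hz, 76 Hz, 92 Hz, 132 Hz

Frequencies that alias to 20 Hz are k·fs ± 20 Hz for integer k ≥ 0.
k=0: 20 Hz.
k=1: 36 Hz, 76 Hz.
k=2: 92 Hz, 132 Hz.
k=3: 148 Hz, 188 Hz.
Within [36 Hz, 132 Hz]: 36 Hz, 76 Hz, 92 Hz, 132 Hz.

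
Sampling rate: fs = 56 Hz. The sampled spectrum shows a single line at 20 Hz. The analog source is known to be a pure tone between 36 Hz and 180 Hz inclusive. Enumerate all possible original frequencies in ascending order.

Frequencies that alias to 20 Hz are k·fs ± 20 Hz for integer k ≥ 0.
k=0: 20 Hz.
k=1: 36 Hz, 76 Hz.
k=2: 92 Hz, 132 Hz.
k=3: 148 Hz, 188 Hz.
k=4: 204 Hz, 244 Hz.
Within [36 Hz, 180 Hz]: 36 Hz, 76 Hz, 92 Hz, 132 Hz, 148 Hz.

36 Hz, 76 Hz, 92 Hz, 132 Hz, 148 Hz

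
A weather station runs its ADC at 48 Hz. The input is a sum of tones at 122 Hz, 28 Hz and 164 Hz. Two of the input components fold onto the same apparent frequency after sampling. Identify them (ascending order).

28 Hz, 164 Hz

fs/2 = 24 Hz.
122 Hz mod fs = 26 Hz.
26 Hz > fs/2 = 24 Hz, folds to fs − 26 Hz = 22 Hz.
28 Hz > fs/2 = 24 Hz, folds to fs − 28 Hz = 20 Hz.
164 Hz mod fs = 20 Hz.
20 Hz ≤ fs/2 = 24 Hz, appears at 20 Hz.
28 Hz and 164 Hz both map to 20 Hz.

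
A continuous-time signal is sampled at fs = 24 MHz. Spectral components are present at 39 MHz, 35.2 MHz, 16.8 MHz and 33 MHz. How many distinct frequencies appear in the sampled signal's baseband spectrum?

fs/2 = 12 MHz.
39 MHz mod fs = 15 MHz.
15 MHz > fs/2 = 12 MHz, folds to fs − 15 MHz = 9 MHz.
35.2 MHz mod fs = 11.2 MHz.
11.2 MHz ≤ fs/2 = 12 MHz, appears at 11.2 MHz.
16.8 MHz > fs/2 = 12 MHz, folds to fs − 16.8 MHz = 7.2 MHz.
33 MHz mod fs = 9 MHz.
9 MHz ≤ fs/2 = 12 MHz, appears at 9 MHz.
Distinct values: {7.2 MHz, 9 MHz, 11.2 MHz} → 3.

3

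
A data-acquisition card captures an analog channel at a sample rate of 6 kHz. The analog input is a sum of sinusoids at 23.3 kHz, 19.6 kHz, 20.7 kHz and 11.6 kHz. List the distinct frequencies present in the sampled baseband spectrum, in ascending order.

fs/2 = 3 kHz.
23.3 kHz mod fs = 5.3 kHz.
5.3 kHz > fs/2 = 3 kHz, folds to fs − 5.3 kHz = 0.7 kHz.
19.6 kHz mod fs = 1.6 kHz.
1.6 kHz ≤ fs/2 = 3 kHz, appears at 1.6 kHz.
20.7 kHz mod fs = 2.7 kHz.
2.7 kHz ≤ fs/2 = 3 kHz, appears at 2.7 kHz.
11.6 kHz mod fs = 5.6 kHz.
5.6 kHz > fs/2 = 3 kHz, folds to fs − 5.6 kHz = 0.4 kHz.
Distinct values: {0.4 kHz, 0.7 kHz, 1.6 kHz, 2.7 kHz}.

0.4 kHz, 0.7 kHz, 1.6 kHz, 2.7 kHz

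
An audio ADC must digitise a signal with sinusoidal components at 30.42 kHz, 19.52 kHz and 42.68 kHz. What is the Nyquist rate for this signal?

85.36 kHz

Highest-frequency component: 42.68 kHz.
Nyquist rate = 2 × 42.68 kHz = 85.36 kHz.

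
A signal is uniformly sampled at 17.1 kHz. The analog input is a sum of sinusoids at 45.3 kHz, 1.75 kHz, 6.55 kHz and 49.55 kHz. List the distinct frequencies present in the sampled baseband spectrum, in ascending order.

1.75 kHz, 6 kHz, 6.55 kHz

fs/2 = 8.55 kHz.
45.3 kHz mod fs = 11.1 kHz.
11.1 kHz > fs/2 = 8.55 kHz, folds to fs − 11.1 kHz = 6 kHz.
1.75 kHz ≤ fs/2 = 8.55 kHz, passes unchanged.
6.55 kHz ≤ fs/2 = 8.55 kHz, passes unchanged.
49.55 kHz mod fs = 15.35 kHz.
15.35 kHz > fs/2 = 8.55 kHz, folds to fs − 15.35 kHz = 1.75 kHz.
Distinct values: {1.75 kHz, 6 kHz, 6.55 kHz}.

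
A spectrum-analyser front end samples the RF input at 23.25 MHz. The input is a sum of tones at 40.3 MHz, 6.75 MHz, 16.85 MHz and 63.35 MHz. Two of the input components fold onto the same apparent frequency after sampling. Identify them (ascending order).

16.85 MHz, 63.35 MHz

fs/2 = 11.625 MHz.
40.3 MHz mod fs = 17.05 MHz.
17.05 MHz > fs/2 = 11.625 MHz, folds to fs − 17.05 MHz = 6.2 MHz.
6.75 MHz ≤ fs/2 = 11.625 MHz, passes unchanged.
16.85 MHz > fs/2 = 11.625 MHz, folds to fs − 16.85 MHz = 6.4 MHz.
63.35 MHz mod fs = 16.85 MHz.
16.85 MHz > fs/2 = 11.625 MHz, folds to fs − 16.85 MHz = 6.4 MHz.
16.85 MHz and 63.35 MHz both map to 6.4 MHz.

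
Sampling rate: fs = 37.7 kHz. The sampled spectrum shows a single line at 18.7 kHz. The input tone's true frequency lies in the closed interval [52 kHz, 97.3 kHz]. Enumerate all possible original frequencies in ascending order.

56.4 kHz, 56.7 kHz, 94.1 kHz, 94.4 kHz

Frequencies that alias to 18.7 kHz are k·fs ± 18.7 kHz for integer k ≥ 0.
k=0: 18.7 kHz.
k=1: 19 kHz, 56.4 kHz.
k=2: 56.7 kHz, 94.1 kHz.
k=3: 94.4 kHz, 131.8 kHz.
k=4: 132.1 kHz, 169.5 kHz.
Within [52 kHz, 97.3 kHz]: 56.4 kHz, 56.7 kHz, 94.1 kHz, 94.4 kHz.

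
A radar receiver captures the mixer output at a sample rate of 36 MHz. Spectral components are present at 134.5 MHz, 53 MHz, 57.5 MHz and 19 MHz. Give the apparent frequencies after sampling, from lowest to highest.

fs/2 = 18 MHz.
134.5 MHz mod fs = 26.5 MHz.
26.5 MHz > fs/2 = 18 MHz, folds to fs − 26.5 MHz = 9.5 MHz.
53 MHz mod fs = 17 MHz.
17 MHz ≤ fs/2 = 18 MHz, appears at 17 MHz.
57.5 MHz mod fs = 21.5 MHz.
21.5 MHz > fs/2 = 18 MHz, folds to fs − 21.5 MHz = 14.5 MHz.
19 MHz > fs/2 = 18 MHz, folds to fs − 19 MHz = 17 MHz.
Distinct values: {9.5 MHz, 14.5 MHz, 17 MHz}.

9.5 MHz, 14.5 MHz, 17 MHz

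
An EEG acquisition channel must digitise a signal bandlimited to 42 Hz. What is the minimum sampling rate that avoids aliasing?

Nyquist rate = 2 × 42 Hz = 84 Hz.

84 Hz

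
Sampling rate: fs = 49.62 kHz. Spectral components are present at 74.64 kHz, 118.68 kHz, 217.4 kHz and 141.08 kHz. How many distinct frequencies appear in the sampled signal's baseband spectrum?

fs/2 = 24.81 kHz.
74.64 kHz mod fs = 25.02 kHz.
25.02 kHz > fs/2 = 24.81 kHz, folds to fs − 25.02 kHz = 24.6 kHz.
118.68 kHz mod fs = 19.44 kHz.
19.44 kHz ≤ fs/2 = 24.81 kHz, appears at 19.44 kHz.
217.4 kHz mod fs = 18.92 kHz.
18.92 kHz ≤ fs/2 = 24.81 kHz, appears at 18.92 kHz.
141.08 kHz mod fs = 41.84 kHz.
41.84 kHz > fs/2 = 24.81 kHz, folds to fs − 41.84 kHz = 7.78 kHz.
Distinct values: {7.78 kHz, 18.92 kHz, 19.44 kHz, 24.6 kHz} → 4.

4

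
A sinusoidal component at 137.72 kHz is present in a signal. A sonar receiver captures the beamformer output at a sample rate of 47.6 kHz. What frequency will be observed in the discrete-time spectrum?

5.08 kHz

137.72 kHz mod fs = 42.52 kHz.
42.52 kHz > fs/2 = 23.8 kHz, folds to fs − 42.52 kHz = 5.08 kHz.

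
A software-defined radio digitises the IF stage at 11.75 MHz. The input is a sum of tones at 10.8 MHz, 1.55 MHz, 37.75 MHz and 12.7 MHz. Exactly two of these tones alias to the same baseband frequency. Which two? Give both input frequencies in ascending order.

fs/2 = 5.875 MHz.
10.8 MHz > fs/2 = 5.875 MHz, folds to fs − 10.8 MHz = 0.95 MHz.
1.55 MHz ≤ fs/2 = 5.875 MHz, passes unchanged.
37.75 MHz mod fs = 2.5 MHz.
2.5 MHz ≤ fs/2 = 5.875 MHz, appears at 2.5 MHz.
12.7 MHz mod fs = 0.95 MHz.
0.95 MHz ≤ fs/2 = 5.875 MHz, appears at 0.95 MHz.
10.8 MHz and 12.7 MHz both map to 0.95 MHz.

10.8 MHz, 12.7 MHz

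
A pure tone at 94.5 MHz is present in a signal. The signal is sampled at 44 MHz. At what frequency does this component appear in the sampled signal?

94.5 MHz mod fs = 6.5 MHz.
6.5 MHz ≤ fs/2 = 22 MHz, appears at 6.5 MHz.

6.5 MHz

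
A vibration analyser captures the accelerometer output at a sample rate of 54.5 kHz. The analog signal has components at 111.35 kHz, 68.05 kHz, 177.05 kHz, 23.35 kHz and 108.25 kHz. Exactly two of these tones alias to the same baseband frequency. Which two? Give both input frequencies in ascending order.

fs/2 = 27.25 kHz.
111.35 kHz mod fs = 2.35 kHz.
2.35 kHz ≤ fs/2 = 27.25 kHz, appears at 2.35 kHz.
68.05 kHz mod fs = 13.55 kHz.
13.55 kHz ≤ fs/2 = 27.25 kHz, appears at 13.55 kHz.
177.05 kHz mod fs = 13.55 kHz.
13.55 kHz ≤ fs/2 = 27.25 kHz, appears at 13.55 kHz.
23.35 kHz ≤ fs/2 = 27.25 kHz, passes unchanged.
108.25 kHz mod fs = 53.75 kHz.
53.75 kHz > fs/2 = 27.25 kHz, folds to fs − 53.75 kHz = 0.75 kHz.
68.05 kHz and 177.05 kHz both map to 13.55 kHz.

68.05 kHz, 177.05 kHz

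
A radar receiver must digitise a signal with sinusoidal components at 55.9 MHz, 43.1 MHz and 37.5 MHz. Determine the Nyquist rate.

Highest-frequency component: 55.9 MHz.
Nyquist rate = 2 × 55.9 MHz = 111.8 MHz.

111.8 MHz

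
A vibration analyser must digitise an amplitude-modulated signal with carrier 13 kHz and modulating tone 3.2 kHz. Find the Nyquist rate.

AM sidebands sit at fc ± fm = 9.8 kHz and 16.2 kHz.
Highest-frequency component: 16.2 kHz.
Nyquist rate = 2 × 16.2 kHz = 32.4 kHz.

32.4 kHz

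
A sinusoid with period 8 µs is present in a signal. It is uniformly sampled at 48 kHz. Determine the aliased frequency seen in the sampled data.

T = 8 µs → f = 1/T = 125 kHz.
125 kHz mod fs = 29 kHz.
29 kHz > fs/2 = 24 kHz, folds to fs − 29 kHz = 19 kHz.

19 kHz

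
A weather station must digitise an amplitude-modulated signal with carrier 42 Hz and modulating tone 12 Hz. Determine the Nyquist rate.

108 Hz

AM sidebands sit at fc ± fm = 30 Hz and 54 Hz.
Highest-frequency component: 54 Hz.
Nyquist rate = 2 × 54 Hz = 108 Hz.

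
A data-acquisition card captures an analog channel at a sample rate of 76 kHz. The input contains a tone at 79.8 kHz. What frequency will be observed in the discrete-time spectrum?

3.8 kHz

79.8 kHz mod fs = 3.8 kHz.
3.8 kHz ≤ fs/2 = 38 kHz, appears at 3.8 kHz.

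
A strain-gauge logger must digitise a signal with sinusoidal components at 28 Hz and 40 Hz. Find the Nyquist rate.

80 Hz

Highest-frequency component: 40 Hz.
Nyquist rate = 2 × 40 Hz = 80 Hz.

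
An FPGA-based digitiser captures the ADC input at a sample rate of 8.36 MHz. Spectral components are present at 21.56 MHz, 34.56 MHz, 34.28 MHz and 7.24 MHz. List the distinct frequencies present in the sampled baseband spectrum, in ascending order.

0.84 MHz, 1.12 MHz, 3.52 MHz

fs/2 = 4.18 MHz.
21.56 MHz mod fs = 4.84 MHz.
4.84 MHz > fs/2 = 4.18 MHz, folds to fs − 4.84 MHz = 3.52 MHz.
34.56 MHz mod fs = 1.12 MHz.
1.12 MHz ≤ fs/2 = 4.18 MHz, appears at 1.12 MHz.
34.28 MHz mod fs = 0.84 MHz.
0.84 MHz ≤ fs/2 = 4.18 MHz, appears at 0.84 MHz.
7.24 MHz > fs/2 = 4.18 MHz, folds to fs − 7.24 MHz = 1.12 MHz.
Distinct values: {0.84 MHz, 1.12 MHz, 3.52 MHz}.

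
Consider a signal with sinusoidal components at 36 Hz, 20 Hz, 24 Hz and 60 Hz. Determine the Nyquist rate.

Highest-frequency component: 60 Hz.
Nyquist rate = 2 × 60 Hz = 120 Hz.

120 Hz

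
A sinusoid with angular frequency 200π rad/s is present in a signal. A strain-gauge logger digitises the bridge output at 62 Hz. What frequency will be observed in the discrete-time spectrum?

24 Hz

ω = 200π rad/s → f = ω/(2π) = 100 Hz.
100 Hz mod fs = 38 Hz.
38 Hz > fs/2 = 31 Hz, folds to fs − 38 Hz = 24 Hz.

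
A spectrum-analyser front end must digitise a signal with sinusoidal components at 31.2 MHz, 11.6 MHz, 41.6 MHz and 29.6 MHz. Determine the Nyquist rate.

83.2 MHz

Highest-frequency component: 41.6 MHz.
Nyquist rate = 2 × 41.6 MHz = 83.2 MHz.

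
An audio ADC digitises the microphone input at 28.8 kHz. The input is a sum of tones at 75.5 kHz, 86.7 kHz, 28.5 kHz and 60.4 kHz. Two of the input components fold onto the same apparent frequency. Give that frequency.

0.3 kHz

fs/2 = 14.4 kHz.
75.5 kHz mod fs = 17.9 kHz.
17.9 kHz > fs/2 = 14.4 kHz, folds to fs − 17.9 kHz = 10.9 kHz.
86.7 kHz mod fs = 0.3 kHz.
0.3 kHz ≤ fs/2 = 14.4 kHz, appears at 0.3 kHz.
28.5 kHz > fs/2 = 14.4 kHz, folds to fs − 28.5 kHz = 0.3 kHz.
60.4 kHz mod fs = 2.8 kHz.
2.8 kHz ≤ fs/2 = 14.4 kHz, appears at 2.8 kHz.
28.5 kHz and 86.7 kHz both map to 0.3 kHz.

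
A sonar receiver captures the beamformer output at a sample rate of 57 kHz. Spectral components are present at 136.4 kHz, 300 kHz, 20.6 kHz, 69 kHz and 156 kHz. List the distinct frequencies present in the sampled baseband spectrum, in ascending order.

fs/2 = 28.5 kHz.
136.4 kHz mod fs = 22.4 kHz.
22.4 kHz ≤ fs/2 = 28.5 kHz, appears at 22.4 kHz.
300 kHz mod fs = 15 kHz.
15 kHz ≤ fs/2 = 28.5 kHz, appears at 15 kHz.
20.6 kHz ≤ fs/2 = 28.5 kHz, passes unchanged.
69 kHz mod fs = 12 kHz.
12 kHz ≤ fs/2 = 28.5 kHz, appears at 12 kHz.
156 kHz mod fs = 42 kHz.
42 kHz > fs/2 = 28.5 kHz, folds to fs − 42 kHz = 15 kHz.
Distinct values: {12 kHz, 15 kHz, 20.6 kHz, 22.4 kHz}.

12 kHz, 15 kHz, 20.6 kHz, 22.4 kHz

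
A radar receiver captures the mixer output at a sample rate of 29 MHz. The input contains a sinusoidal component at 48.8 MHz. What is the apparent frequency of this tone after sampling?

48.8 MHz mod fs = 19.8 MHz.
19.8 MHz > fs/2 = 14.5 MHz, folds to fs − 19.8 MHz = 9.2 MHz.

9.2 MHz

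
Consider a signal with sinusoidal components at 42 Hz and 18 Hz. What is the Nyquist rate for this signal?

Highest-frequency component: 42 Hz.
Nyquist rate = 2 × 42 Hz = 84 Hz.

84 Hz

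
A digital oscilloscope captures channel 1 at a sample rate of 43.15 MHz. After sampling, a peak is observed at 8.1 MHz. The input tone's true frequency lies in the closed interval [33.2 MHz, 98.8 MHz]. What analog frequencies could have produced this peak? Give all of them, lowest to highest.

35.05 MHz, 51.25 MHz, 78.2 MHz, 94.4 MHz

Frequencies that alias to 8.1 MHz are k·fs ± 8.1 MHz for integer k ≥ 0.
k=0: 8.1 MHz.
k=1: 35.05 MHz, 51.25 MHz.
k=2: 78.2 MHz, 94.4 MHz.
k=3: 121.35 MHz, 137.55 MHz.
Within [33.2 MHz, 98.8 MHz]: 35.05 MHz, 51.25 MHz, 78.2 MHz, 94.4 MHz.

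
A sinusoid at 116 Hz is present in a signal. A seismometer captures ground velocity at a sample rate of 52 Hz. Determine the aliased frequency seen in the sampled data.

116 Hz mod fs = 12 Hz.
12 Hz ≤ fs/2 = 26 Hz, appears at 12 Hz.

12 Hz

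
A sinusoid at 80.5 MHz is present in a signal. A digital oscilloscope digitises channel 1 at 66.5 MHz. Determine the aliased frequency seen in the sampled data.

80.5 MHz mod fs = 14 MHz.
14 MHz ≤ fs/2 = 33.25 MHz, appears at 14 MHz.

14 MHz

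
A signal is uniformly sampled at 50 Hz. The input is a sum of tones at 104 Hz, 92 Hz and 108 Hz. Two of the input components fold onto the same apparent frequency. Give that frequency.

fs/2 = 25 Hz.
104 Hz mod fs = 4 Hz.
4 Hz ≤ fs/2 = 25 Hz, appears at 4 Hz.
92 Hz mod fs = 42 Hz.
42 Hz > fs/2 = 25 Hz, folds to fs − 42 Hz = 8 Hz.
108 Hz mod fs = 8 Hz.
8 Hz ≤ fs/2 = 25 Hz, appears at 8 Hz.
92 Hz and 108 Hz both map to 8 Hz.

8 Hz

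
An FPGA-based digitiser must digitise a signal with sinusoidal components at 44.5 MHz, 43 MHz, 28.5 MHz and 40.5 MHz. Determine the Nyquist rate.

89 MHz

Highest-frequency component: 44.5 MHz.
Nyquist rate = 2 × 44.5 MHz = 89 MHz.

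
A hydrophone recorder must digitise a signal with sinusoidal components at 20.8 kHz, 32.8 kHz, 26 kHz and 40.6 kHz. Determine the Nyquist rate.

Highest-frequency component: 40.6 kHz.
Nyquist rate = 2 × 40.6 kHz = 81.2 kHz.

81.2 kHz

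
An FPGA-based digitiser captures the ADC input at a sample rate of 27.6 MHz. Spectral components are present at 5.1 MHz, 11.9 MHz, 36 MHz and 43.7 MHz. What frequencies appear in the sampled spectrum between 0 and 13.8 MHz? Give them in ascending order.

5.1 MHz, 8.4 MHz, 11.5 MHz, 11.9 MHz

fs/2 = 13.8 MHz.
5.1 MHz ≤ fs/2 = 13.8 MHz, passes unchanged.
11.9 MHz ≤ fs/2 = 13.8 MHz, passes unchanged.
36 MHz mod fs = 8.4 MHz.
8.4 MHz ≤ fs/2 = 13.8 MHz, appears at 8.4 MHz.
43.7 MHz mod fs = 16.1 MHz.
16.1 MHz > fs/2 = 13.8 MHz, folds to fs − 16.1 MHz = 11.5 MHz.
Distinct values: {5.1 MHz, 8.4 MHz, 11.5 MHz, 11.9 MHz}.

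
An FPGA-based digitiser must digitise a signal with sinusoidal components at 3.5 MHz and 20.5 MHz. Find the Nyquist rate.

41 MHz

Highest-frequency component: 20.5 MHz.
Nyquist rate = 2 × 20.5 MHz = 41 MHz.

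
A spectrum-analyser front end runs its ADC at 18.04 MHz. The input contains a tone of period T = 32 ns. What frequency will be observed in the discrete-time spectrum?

4.83 MHz

T = 32 ns → f = 1/T = 31.25 MHz.
31.25 MHz mod fs = 13.21 MHz.
13.21 MHz > fs/2 = 9.02 MHz, folds to fs − 13.21 MHz = 4.83 MHz.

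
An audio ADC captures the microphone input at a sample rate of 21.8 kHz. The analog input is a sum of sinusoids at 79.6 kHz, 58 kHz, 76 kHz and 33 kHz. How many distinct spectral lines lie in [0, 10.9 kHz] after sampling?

fs/2 = 10.9 kHz.
79.6 kHz mod fs = 14.2 kHz.
14.2 kHz > fs/2 = 10.9 kHz, folds to fs − 14.2 kHz = 7.6 kHz.
58 kHz mod fs = 14.4 kHz.
14.4 kHz > fs/2 = 10.9 kHz, folds to fs − 14.4 kHz = 7.4 kHz.
76 kHz mod fs = 10.6 kHz.
10.6 kHz ≤ fs/2 = 10.9 kHz, appears at 10.6 kHz.
33 kHz mod fs = 11.2 kHz.
11.2 kHz > fs/2 = 10.9 kHz, folds to fs − 11.2 kHz = 10.6 kHz.
Distinct values: {7.4 kHz, 7.6 kHz, 10.6 kHz} → 3.

3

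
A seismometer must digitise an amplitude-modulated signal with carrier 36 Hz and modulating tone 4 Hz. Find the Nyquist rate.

AM sidebands sit at fc ± fm = 32 Hz and 40 Hz.
Highest-frequency component: 40 Hz.
Nyquist rate = 2 × 40 Hz = 80 Hz.

80 Hz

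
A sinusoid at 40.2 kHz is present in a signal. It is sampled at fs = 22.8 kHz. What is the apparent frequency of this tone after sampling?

5.4 kHz

40.2 kHz mod fs = 17.4 kHz.
17.4 kHz > fs/2 = 11.4 kHz, folds to fs − 17.4 kHz = 5.4 kHz.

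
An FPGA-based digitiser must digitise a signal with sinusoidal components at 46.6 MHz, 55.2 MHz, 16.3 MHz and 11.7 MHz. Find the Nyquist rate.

110.4 MHz

Highest-frequency component: 55.2 MHz.
Nyquist rate = 2 × 55.2 MHz = 110.4 MHz.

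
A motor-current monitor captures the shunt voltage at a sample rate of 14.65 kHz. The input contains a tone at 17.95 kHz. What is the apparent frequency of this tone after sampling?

3.3 kHz

17.95 kHz mod fs = 3.3 kHz.
3.3 kHz ≤ fs/2 = 7.325 kHz, appears at 3.3 kHz.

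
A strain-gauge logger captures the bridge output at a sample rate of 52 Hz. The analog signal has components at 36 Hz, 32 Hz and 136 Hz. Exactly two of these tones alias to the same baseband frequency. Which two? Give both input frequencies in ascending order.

32 Hz, 136 Hz

fs/2 = 26 Hz.
36 Hz > fs/2 = 26 Hz, folds to fs − 36 Hz = 16 Hz.
32 Hz > fs/2 = 26 Hz, folds to fs − 32 Hz = 20 Hz.
136 Hz mod fs = 32 Hz.
32 Hz > fs/2 = 26 Hz, folds to fs − 32 Hz = 20 Hz.
32 Hz and 136 Hz both map to 20 Hz.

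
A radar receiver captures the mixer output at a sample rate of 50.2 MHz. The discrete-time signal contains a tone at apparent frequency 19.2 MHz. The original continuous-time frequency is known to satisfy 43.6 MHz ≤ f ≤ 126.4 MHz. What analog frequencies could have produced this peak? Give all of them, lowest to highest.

Frequencies that alias to 19.2 MHz are k·fs ± 19.2 MHz for integer k ≥ 0.
k=0: 19.2 MHz.
k=1: 31 MHz, 69.4 MHz.
k=2: 81.2 MHz, 119.6 MHz.
k=3: 131.4 MHz, 169.8 MHz.
Within [43.6 MHz, 126.4 MHz]: 69.4 MHz, 81.2 MHz, 119.6 MHz.

69.4 MHz, 81.2 MHz, 119.6 MHz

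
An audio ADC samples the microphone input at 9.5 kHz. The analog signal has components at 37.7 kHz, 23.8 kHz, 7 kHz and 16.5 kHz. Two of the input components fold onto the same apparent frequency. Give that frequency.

fs/2 = 4.75 kHz.
37.7 kHz mod fs = 9.2 kHz.
9.2 kHz > fs/2 = 4.75 kHz, folds to fs − 9.2 kHz = 0.3 kHz.
23.8 kHz mod fs = 4.8 kHz.
4.8 kHz > fs/2 = 4.75 kHz, folds to fs − 4.8 kHz = 4.7 kHz.
7 kHz > fs/2 = 4.75 kHz, folds to fs − 7 kHz = 2.5 kHz.
16.5 kHz mod fs = 7 kHz.
7 kHz > fs/2 = 4.75 kHz, folds to fs − 7 kHz = 2.5 kHz.
7 kHz and 16.5 kHz both map to 2.5 kHz.

2.5 kHz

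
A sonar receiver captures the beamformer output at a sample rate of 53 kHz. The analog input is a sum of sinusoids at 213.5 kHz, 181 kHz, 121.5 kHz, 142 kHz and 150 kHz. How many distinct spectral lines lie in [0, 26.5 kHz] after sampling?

5

fs/2 = 26.5 kHz.
213.5 kHz mod fs = 1.5 kHz.
1.5 kHz ≤ fs/2 = 26.5 kHz, appears at 1.5 kHz.
181 kHz mod fs = 22 kHz.
22 kHz ≤ fs/2 = 26.5 kHz, appears at 22 kHz.
121.5 kHz mod fs = 15.5 kHz.
15.5 kHz ≤ fs/2 = 26.5 kHz, appears at 15.5 kHz.
142 kHz mod fs = 36 kHz.
36 kHz > fs/2 = 26.5 kHz, folds to fs − 36 kHz = 17 kHz.
150 kHz mod fs = 44 kHz.
44 kHz > fs/2 = 26.5 kHz, folds to fs − 44 kHz = 9 kHz.
Distinct values: {1.5 kHz, 9 kHz, 15.5 kHz, 17 kHz, 22 kHz} → 5.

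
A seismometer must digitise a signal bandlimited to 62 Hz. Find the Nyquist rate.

Nyquist rate = 2 × 62 Hz = 124 Hz.

124 Hz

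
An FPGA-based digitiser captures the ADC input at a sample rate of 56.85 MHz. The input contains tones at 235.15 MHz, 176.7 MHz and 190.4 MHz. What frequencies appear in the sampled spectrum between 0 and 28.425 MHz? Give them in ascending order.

fs/2 = 28.425 MHz.
235.15 MHz mod fs = 7.75 MHz.
7.75 MHz ≤ fs/2 = 28.425 MHz, appears at 7.75 MHz.
176.7 MHz mod fs = 6.15 MHz.
6.15 MHz ≤ fs/2 = 28.425 MHz, appears at 6.15 MHz.
190.4 MHz mod fs = 19.85 MHz.
19.85 MHz ≤ fs/2 = 28.425 MHz, appears at 19.85 MHz.
Distinct values: {6.15 MHz, 7.75 MHz, 19.85 MHz}.

6.15 MHz, 7.75 MHz, 19.85 MHz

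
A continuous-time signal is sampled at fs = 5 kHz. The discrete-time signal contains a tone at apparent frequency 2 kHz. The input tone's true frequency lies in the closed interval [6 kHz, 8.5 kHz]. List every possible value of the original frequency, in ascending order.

7 kHz, 8 kHz

Frequencies that alias to 2 kHz are k·fs ± 2 kHz for integer k ≥ 0.
k=0: 2 kHz.
k=1: 3 kHz, 7 kHz.
k=2: 8 kHz, 12 kHz.
k=3: 13 kHz, 17 kHz.
Within [6 kHz, 8.5 kHz]: 7 kHz, 8 kHz.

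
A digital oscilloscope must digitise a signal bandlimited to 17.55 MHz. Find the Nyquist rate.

Nyquist rate = 2 × 17.55 MHz = 35.1 MHz.

35.1 MHz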